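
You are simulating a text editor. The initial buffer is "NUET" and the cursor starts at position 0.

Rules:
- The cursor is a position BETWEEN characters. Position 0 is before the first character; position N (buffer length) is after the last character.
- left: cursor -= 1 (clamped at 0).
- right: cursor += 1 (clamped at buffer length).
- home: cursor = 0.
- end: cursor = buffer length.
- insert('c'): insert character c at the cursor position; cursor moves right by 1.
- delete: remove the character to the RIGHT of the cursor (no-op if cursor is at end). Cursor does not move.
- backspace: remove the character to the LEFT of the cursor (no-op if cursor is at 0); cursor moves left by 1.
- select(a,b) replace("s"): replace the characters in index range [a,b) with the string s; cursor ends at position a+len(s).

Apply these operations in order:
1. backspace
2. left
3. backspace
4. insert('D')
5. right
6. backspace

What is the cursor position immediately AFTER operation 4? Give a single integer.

Answer: 1

Derivation:
After op 1 (backspace): buf='NUET' cursor=0
After op 2 (left): buf='NUET' cursor=0
After op 3 (backspace): buf='NUET' cursor=0
After op 4 (insert('D')): buf='DNUET' cursor=1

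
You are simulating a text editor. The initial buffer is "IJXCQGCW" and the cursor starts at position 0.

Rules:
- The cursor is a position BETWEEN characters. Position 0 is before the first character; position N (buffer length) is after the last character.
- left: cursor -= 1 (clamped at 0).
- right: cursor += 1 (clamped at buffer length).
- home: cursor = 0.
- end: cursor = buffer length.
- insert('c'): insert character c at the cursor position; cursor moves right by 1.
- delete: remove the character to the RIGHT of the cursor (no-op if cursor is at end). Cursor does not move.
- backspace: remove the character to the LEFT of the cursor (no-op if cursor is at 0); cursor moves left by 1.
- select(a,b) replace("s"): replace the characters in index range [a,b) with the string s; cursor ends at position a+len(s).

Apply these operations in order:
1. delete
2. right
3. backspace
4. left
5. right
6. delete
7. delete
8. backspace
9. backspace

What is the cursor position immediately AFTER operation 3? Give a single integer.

After op 1 (delete): buf='JXCQGCW' cursor=0
After op 2 (right): buf='JXCQGCW' cursor=1
After op 3 (backspace): buf='XCQGCW' cursor=0

Answer: 0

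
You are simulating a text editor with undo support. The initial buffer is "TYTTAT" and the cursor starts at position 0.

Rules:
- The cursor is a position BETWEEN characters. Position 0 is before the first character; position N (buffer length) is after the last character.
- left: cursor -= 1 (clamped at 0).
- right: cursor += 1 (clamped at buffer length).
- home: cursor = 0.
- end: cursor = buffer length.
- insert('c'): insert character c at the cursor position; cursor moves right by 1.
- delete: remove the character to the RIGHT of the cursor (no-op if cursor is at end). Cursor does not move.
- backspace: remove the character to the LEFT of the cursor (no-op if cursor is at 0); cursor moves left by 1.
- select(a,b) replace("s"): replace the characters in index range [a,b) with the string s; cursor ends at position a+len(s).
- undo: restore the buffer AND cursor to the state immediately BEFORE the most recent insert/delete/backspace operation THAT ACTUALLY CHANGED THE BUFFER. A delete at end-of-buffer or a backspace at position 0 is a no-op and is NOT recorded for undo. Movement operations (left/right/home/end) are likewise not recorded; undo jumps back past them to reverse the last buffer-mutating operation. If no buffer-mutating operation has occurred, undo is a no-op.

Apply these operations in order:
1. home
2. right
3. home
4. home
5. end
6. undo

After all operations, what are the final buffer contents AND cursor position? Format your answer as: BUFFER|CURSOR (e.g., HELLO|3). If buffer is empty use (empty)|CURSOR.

Answer: TYTTAT|6

Derivation:
After op 1 (home): buf='TYTTAT' cursor=0
After op 2 (right): buf='TYTTAT' cursor=1
After op 3 (home): buf='TYTTAT' cursor=0
After op 4 (home): buf='TYTTAT' cursor=0
After op 5 (end): buf='TYTTAT' cursor=6
After op 6 (undo): buf='TYTTAT' cursor=6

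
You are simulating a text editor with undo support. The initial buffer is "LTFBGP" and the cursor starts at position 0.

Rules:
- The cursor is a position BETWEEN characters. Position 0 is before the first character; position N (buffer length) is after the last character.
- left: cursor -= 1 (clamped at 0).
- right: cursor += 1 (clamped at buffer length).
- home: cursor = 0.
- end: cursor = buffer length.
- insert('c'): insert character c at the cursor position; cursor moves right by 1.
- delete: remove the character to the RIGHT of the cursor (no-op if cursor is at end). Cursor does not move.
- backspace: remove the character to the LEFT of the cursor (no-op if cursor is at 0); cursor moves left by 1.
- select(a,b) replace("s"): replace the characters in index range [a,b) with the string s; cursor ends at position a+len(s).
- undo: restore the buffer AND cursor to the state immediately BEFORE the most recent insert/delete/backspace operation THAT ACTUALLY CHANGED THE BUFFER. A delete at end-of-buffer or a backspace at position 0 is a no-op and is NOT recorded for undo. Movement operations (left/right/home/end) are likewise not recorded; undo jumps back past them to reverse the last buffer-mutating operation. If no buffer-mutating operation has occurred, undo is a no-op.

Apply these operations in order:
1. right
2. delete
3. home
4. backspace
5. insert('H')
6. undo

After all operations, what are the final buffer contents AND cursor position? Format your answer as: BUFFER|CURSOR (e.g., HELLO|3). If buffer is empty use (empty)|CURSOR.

After op 1 (right): buf='LTFBGP' cursor=1
After op 2 (delete): buf='LFBGP' cursor=1
After op 3 (home): buf='LFBGP' cursor=0
After op 4 (backspace): buf='LFBGP' cursor=0
After op 5 (insert('H')): buf='HLFBGP' cursor=1
After op 6 (undo): buf='LFBGP' cursor=0

Answer: LFBGP|0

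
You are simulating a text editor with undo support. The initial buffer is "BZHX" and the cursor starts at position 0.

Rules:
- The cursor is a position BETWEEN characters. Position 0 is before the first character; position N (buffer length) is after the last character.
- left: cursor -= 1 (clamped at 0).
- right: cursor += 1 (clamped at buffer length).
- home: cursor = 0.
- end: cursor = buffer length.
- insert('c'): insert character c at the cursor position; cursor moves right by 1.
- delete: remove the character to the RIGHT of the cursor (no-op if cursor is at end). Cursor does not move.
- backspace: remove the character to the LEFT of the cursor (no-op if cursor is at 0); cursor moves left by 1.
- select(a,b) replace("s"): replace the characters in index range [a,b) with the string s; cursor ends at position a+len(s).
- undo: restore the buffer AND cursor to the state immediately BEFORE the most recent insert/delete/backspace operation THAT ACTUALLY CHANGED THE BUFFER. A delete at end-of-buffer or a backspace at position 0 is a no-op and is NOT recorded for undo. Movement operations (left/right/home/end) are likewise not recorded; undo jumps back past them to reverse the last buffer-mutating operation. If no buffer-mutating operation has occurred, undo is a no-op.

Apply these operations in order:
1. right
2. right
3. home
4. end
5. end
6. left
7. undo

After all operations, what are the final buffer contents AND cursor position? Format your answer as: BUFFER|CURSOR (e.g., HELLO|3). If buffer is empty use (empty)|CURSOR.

Answer: BZHX|3

Derivation:
After op 1 (right): buf='BZHX' cursor=1
After op 2 (right): buf='BZHX' cursor=2
After op 3 (home): buf='BZHX' cursor=0
After op 4 (end): buf='BZHX' cursor=4
After op 5 (end): buf='BZHX' cursor=4
After op 6 (left): buf='BZHX' cursor=3
After op 7 (undo): buf='BZHX' cursor=3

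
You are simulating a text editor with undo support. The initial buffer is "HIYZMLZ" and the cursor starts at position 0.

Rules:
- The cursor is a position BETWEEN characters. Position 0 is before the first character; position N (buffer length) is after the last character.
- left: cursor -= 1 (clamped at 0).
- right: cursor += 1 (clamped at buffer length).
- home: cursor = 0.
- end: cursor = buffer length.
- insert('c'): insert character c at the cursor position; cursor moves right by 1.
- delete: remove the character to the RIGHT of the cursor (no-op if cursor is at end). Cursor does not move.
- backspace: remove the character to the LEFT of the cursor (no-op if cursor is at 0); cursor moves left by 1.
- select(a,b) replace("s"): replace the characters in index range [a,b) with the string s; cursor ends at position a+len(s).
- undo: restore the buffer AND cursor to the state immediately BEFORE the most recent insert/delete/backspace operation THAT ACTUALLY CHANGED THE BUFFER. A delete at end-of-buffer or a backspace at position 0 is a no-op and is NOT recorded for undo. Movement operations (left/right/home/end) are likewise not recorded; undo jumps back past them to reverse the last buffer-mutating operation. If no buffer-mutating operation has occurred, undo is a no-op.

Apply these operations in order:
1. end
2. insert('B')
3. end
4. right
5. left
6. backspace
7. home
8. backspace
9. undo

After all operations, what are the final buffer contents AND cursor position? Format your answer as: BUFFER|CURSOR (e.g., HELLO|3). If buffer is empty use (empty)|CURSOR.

Answer: HIYZMLZB|7

Derivation:
After op 1 (end): buf='HIYZMLZ' cursor=7
After op 2 (insert('B')): buf='HIYZMLZB' cursor=8
After op 3 (end): buf='HIYZMLZB' cursor=8
After op 4 (right): buf='HIYZMLZB' cursor=8
After op 5 (left): buf='HIYZMLZB' cursor=7
After op 6 (backspace): buf='HIYZMLB' cursor=6
After op 7 (home): buf='HIYZMLB' cursor=0
After op 8 (backspace): buf='HIYZMLB' cursor=0
After op 9 (undo): buf='HIYZMLZB' cursor=7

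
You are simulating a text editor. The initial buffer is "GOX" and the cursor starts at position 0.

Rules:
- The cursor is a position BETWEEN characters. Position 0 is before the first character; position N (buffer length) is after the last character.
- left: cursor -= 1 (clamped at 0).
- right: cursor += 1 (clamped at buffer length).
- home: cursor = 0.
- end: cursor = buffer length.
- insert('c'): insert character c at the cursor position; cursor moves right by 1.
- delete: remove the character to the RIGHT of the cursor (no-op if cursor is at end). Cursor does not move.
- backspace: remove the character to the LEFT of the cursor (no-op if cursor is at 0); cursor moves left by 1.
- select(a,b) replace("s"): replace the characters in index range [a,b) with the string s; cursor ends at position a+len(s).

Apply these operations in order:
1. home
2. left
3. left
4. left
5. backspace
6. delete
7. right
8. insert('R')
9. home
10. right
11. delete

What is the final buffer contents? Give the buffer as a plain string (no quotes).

After op 1 (home): buf='GOX' cursor=0
After op 2 (left): buf='GOX' cursor=0
After op 3 (left): buf='GOX' cursor=0
After op 4 (left): buf='GOX' cursor=0
After op 5 (backspace): buf='GOX' cursor=0
After op 6 (delete): buf='OX' cursor=0
After op 7 (right): buf='OX' cursor=1
After op 8 (insert('R')): buf='ORX' cursor=2
After op 9 (home): buf='ORX' cursor=0
After op 10 (right): buf='ORX' cursor=1
After op 11 (delete): buf='OX' cursor=1

Answer: OX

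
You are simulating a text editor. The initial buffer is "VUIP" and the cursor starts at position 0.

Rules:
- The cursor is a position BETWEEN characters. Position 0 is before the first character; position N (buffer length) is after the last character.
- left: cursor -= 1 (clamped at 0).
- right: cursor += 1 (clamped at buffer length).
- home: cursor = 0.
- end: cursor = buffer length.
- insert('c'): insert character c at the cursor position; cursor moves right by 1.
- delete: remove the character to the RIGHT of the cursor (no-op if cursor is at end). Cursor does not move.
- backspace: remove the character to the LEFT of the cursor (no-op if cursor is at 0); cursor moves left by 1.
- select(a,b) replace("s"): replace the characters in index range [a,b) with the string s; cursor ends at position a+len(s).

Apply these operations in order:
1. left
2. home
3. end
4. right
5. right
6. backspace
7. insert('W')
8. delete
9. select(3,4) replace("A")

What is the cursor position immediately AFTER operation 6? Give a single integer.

After op 1 (left): buf='VUIP' cursor=0
After op 2 (home): buf='VUIP' cursor=0
After op 3 (end): buf='VUIP' cursor=4
After op 4 (right): buf='VUIP' cursor=4
After op 5 (right): buf='VUIP' cursor=4
After op 6 (backspace): buf='VUI' cursor=3

Answer: 3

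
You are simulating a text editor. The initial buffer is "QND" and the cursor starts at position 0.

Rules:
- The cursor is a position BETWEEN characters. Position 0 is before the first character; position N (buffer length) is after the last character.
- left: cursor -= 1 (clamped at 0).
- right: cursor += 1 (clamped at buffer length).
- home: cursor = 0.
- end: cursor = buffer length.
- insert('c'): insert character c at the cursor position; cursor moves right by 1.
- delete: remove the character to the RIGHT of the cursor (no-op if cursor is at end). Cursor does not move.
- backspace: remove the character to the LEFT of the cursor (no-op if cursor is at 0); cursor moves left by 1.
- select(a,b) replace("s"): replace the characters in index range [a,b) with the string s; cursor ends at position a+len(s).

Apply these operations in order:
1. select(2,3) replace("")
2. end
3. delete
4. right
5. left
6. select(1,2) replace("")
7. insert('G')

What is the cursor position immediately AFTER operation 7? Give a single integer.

After op 1 (select(2,3) replace("")): buf='QN' cursor=2
After op 2 (end): buf='QN' cursor=2
After op 3 (delete): buf='QN' cursor=2
After op 4 (right): buf='QN' cursor=2
After op 5 (left): buf='QN' cursor=1
After op 6 (select(1,2) replace("")): buf='Q' cursor=1
After op 7 (insert('G')): buf='QG' cursor=2

Answer: 2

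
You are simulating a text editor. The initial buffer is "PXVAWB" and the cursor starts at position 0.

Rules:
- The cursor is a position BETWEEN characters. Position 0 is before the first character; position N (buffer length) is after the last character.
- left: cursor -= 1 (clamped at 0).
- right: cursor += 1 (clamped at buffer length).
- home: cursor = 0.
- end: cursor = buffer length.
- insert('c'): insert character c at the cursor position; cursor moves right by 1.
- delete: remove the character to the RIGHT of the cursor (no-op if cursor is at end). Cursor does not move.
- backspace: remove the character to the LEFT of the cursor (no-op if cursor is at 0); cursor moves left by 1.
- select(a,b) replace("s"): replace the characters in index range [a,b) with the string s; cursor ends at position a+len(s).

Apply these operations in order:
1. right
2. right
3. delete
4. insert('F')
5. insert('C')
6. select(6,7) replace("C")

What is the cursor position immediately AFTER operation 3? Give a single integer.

After op 1 (right): buf='PXVAWB' cursor=1
After op 2 (right): buf='PXVAWB' cursor=2
After op 3 (delete): buf='PXAWB' cursor=2

Answer: 2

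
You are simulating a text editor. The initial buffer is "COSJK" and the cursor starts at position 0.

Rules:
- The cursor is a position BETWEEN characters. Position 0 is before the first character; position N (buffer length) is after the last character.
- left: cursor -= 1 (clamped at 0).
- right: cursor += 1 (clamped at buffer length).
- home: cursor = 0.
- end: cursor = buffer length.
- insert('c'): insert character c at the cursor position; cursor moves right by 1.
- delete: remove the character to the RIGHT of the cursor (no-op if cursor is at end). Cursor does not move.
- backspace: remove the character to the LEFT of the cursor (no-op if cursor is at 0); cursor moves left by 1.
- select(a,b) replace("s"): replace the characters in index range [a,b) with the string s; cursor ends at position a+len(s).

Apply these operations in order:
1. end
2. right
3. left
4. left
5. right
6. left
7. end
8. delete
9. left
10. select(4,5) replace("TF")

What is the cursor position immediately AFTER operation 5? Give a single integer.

Answer: 4

Derivation:
After op 1 (end): buf='COSJK' cursor=5
After op 2 (right): buf='COSJK' cursor=5
After op 3 (left): buf='COSJK' cursor=4
After op 4 (left): buf='COSJK' cursor=3
After op 5 (right): buf='COSJK' cursor=4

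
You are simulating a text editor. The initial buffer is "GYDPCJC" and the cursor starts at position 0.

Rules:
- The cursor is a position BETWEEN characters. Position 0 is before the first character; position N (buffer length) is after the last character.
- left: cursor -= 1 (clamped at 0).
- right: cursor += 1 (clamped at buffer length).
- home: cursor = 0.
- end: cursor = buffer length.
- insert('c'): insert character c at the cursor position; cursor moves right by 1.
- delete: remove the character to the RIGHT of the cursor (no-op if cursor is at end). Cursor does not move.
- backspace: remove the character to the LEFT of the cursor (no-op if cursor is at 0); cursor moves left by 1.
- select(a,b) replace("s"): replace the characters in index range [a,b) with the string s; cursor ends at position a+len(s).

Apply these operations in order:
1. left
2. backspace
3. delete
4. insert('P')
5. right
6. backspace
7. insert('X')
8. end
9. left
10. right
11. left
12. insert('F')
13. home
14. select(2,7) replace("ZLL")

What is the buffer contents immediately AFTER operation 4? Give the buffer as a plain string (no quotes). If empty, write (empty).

Answer: PYDPCJC

Derivation:
After op 1 (left): buf='GYDPCJC' cursor=0
After op 2 (backspace): buf='GYDPCJC' cursor=0
After op 3 (delete): buf='YDPCJC' cursor=0
After op 4 (insert('P')): buf='PYDPCJC' cursor=1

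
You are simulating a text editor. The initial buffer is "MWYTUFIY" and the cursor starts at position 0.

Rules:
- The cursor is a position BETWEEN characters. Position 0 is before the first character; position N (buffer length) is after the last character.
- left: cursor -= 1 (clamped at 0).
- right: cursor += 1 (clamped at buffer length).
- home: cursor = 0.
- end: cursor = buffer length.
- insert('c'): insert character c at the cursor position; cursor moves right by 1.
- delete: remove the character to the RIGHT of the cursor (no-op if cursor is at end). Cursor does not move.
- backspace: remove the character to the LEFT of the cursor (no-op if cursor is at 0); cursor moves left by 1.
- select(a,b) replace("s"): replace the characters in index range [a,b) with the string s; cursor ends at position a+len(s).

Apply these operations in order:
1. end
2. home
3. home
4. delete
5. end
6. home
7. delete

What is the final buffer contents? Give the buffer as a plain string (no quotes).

Answer: YTUFIY

Derivation:
After op 1 (end): buf='MWYTUFIY' cursor=8
After op 2 (home): buf='MWYTUFIY' cursor=0
After op 3 (home): buf='MWYTUFIY' cursor=0
After op 4 (delete): buf='WYTUFIY' cursor=0
After op 5 (end): buf='WYTUFIY' cursor=7
After op 6 (home): buf='WYTUFIY' cursor=0
After op 7 (delete): buf='YTUFIY' cursor=0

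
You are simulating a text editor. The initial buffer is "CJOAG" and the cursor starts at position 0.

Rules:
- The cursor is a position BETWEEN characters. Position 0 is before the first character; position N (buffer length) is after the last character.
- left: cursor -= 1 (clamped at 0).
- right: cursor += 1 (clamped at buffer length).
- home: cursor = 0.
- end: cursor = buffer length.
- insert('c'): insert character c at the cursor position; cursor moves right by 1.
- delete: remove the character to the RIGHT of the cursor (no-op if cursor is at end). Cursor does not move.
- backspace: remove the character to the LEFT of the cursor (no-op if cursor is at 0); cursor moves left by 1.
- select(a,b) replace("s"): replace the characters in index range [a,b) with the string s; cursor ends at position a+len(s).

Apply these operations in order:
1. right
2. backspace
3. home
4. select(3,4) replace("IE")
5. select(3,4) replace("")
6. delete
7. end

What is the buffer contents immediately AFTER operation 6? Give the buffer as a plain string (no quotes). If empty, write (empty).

After op 1 (right): buf='CJOAG' cursor=1
After op 2 (backspace): buf='JOAG' cursor=0
After op 3 (home): buf='JOAG' cursor=0
After op 4 (select(3,4) replace("IE")): buf='JOAIE' cursor=5
After op 5 (select(3,4) replace("")): buf='JOAE' cursor=3
After op 6 (delete): buf='JOA' cursor=3

Answer: JOA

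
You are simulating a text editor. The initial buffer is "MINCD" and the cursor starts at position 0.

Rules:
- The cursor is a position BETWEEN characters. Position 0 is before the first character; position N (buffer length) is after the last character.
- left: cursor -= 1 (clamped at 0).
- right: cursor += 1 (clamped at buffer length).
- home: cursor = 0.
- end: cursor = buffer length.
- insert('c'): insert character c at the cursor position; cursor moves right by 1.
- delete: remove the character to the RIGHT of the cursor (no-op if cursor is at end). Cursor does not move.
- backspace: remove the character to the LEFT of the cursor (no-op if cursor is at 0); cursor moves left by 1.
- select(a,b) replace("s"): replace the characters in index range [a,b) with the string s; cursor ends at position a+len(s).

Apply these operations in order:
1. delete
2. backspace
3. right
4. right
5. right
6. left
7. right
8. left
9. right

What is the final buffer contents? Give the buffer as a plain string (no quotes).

After op 1 (delete): buf='INCD' cursor=0
After op 2 (backspace): buf='INCD' cursor=0
After op 3 (right): buf='INCD' cursor=1
After op 4 (right): buf='INCD' cursor=2
After op 5 (right): buf='INCD' cursor=3
After op 6 (left): buf='INCD' cursor=2
After op 7 (right): buf='INCD' cursor=3
After op 8 (left): buf='INCD' cursor=2
After op 9 (right): buf='INCD' cursor=3

Answer: INCD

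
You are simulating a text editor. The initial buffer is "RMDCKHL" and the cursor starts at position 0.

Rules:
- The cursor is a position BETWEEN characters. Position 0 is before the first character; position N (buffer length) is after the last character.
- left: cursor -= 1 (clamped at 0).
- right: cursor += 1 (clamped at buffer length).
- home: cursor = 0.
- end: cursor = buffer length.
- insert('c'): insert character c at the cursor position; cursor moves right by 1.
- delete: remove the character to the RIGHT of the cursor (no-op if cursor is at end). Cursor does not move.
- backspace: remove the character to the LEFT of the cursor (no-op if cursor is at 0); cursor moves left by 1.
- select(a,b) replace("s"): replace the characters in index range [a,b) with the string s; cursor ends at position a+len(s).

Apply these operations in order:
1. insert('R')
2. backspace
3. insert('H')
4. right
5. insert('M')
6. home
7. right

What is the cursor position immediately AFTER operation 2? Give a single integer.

Answer: 0

Derivation:
After op 1 (insert('R')): buf='RRMDCKHL' cursor=1
After op 2 (backspace): buf='RMDCKHL' cursor=0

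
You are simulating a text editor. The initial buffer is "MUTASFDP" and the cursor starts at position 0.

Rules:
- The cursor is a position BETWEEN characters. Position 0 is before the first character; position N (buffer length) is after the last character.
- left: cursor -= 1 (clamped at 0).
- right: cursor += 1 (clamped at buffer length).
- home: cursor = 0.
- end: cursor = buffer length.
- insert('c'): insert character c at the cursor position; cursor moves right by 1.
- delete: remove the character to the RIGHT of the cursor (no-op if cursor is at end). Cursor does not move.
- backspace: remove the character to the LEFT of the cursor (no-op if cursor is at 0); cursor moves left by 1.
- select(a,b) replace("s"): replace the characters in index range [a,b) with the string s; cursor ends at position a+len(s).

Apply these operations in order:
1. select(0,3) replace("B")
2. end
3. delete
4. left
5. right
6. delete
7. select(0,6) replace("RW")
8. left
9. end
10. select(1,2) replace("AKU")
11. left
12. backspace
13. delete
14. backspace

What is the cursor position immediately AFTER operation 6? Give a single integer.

After op 1 (select(0,3) replace("B")): buf='BASFDP' cursor=1
After op 2 (end): buf='BASFDP' cursor=6
After op 3 (delete): buf='BASFDP' cursor=6
After op 4 (left): buf='BASFDP' cursor=5
After op 5 (right): buf='BASFDP' cursor=6
After op 6 (delete): buf='BASFDP' cursor=6

Answer: 6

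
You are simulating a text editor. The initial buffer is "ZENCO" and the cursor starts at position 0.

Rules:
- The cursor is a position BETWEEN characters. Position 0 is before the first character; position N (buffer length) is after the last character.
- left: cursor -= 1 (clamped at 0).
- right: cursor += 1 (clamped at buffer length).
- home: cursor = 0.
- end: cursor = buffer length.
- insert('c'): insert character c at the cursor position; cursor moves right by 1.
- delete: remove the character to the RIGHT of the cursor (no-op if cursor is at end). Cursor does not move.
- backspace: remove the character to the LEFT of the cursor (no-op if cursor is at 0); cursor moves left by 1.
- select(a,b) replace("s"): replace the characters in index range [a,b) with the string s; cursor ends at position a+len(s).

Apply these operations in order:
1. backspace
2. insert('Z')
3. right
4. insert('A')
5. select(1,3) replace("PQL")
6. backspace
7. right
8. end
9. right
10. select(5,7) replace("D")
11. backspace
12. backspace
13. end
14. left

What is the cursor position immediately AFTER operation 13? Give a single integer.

After op 1 (backspace): buf='ZENCO' cursor=0
After op 2 (insert('Z')): buf='ZZENCO' cursor=1
After op 3 (right): buf='ZZENCO' cursor=2
After op 4 (insert('A')): buf='ZZAENCO' cursor=3
After op 5 (select(1,3) replace("PQL")): buf='ZPQLENCO' cursor=4
After op 6 (backspace): buf='ZPQENCO' cursor=3
After op 7 (right): buf='ZPQENCO' cursor=4
After op 8 (end): buf='ZPQENCO' cursor=7
After op 9 (right): buf='ZPQENCO' cursor=7
After op 10 (select(5,7) replace("D")): buf='ZPQEND' cursor=6
After op 11 (backspace): buf='ZPQEN' cursor=5
After op 12 (backspace): buf='ZPQE' cursor=4
After op 13 (end): buf='ZPQE' cursor=4

Answer: 4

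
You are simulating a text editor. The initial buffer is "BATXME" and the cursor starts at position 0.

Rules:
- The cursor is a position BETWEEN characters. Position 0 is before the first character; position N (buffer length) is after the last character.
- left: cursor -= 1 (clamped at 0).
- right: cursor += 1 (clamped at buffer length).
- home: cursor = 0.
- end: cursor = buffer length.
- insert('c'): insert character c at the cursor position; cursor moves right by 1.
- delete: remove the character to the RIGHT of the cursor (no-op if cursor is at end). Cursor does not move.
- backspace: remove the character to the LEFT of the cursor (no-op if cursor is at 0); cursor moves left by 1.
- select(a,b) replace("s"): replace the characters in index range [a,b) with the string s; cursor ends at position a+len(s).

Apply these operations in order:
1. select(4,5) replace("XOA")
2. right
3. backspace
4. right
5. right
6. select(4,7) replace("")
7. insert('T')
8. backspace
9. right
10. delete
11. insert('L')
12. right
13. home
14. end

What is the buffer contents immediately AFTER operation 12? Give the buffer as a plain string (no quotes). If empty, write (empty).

After op 1 (select(4,5) replace("XOA")): buf='BATXXOAE' cursor=7
After op 2 (right): buf='BATXXOAE' cursor=8
After op 3 (backspace): buf='BATXXOA' cursor=7
After op 4 (right): buf='BATXXOA' cursor=7
After op 5 (right): buf='BATXXOA' cursor=7
After op 6 (select(4,7) replace("")): buf='BATX' cursor=4
After op 7 (insert('T')): buf='BATXT' cursor=5
After op 8 (backspace): buf='BATX' cursor=4
After op 9 (right): buf='BATX' cursor=4
After op 10 (delete): buf='BATX' cursor=4
After op 11 (insert('L')): buf='BATXL' cursor=5
After op 12 (right): buf='BATXL' cursor=5

Answer: BATXL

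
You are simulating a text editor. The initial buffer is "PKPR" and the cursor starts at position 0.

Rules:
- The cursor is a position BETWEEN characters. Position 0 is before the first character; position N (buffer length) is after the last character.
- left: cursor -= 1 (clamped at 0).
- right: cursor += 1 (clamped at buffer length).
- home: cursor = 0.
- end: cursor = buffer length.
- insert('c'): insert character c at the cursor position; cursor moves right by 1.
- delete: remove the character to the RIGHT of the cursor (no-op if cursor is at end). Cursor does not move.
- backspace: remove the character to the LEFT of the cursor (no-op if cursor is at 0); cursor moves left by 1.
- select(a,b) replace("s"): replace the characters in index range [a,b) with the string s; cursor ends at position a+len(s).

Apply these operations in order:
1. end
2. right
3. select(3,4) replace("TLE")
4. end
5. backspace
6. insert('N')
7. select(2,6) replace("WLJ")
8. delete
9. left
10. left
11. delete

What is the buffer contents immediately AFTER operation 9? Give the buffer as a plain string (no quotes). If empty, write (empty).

Answer: PKWLJ

Derivation:
After op 1 (end): buf='PKPR' cursor=4
After op 2 (right): buf='PKPR' cursor=4
After op 3 (select(3,4) replace("TLE")): buf='PKPTLE' cursor=6
After op 4 (end): buf='PKPTLE' cursor=6
After op 5 (backspace): buf='PKPTL' cursor=5
After op 6 (insert('N')): buf='PKPTLN' cursor=6
After op 7 (select(2,6) replace("WLJ")): buf='PKWLJ' cursor=5
After op 8 (delete): buf='PKWLJ' cursor=5
After op 9 (left): buf='PKWLJ' cursor=4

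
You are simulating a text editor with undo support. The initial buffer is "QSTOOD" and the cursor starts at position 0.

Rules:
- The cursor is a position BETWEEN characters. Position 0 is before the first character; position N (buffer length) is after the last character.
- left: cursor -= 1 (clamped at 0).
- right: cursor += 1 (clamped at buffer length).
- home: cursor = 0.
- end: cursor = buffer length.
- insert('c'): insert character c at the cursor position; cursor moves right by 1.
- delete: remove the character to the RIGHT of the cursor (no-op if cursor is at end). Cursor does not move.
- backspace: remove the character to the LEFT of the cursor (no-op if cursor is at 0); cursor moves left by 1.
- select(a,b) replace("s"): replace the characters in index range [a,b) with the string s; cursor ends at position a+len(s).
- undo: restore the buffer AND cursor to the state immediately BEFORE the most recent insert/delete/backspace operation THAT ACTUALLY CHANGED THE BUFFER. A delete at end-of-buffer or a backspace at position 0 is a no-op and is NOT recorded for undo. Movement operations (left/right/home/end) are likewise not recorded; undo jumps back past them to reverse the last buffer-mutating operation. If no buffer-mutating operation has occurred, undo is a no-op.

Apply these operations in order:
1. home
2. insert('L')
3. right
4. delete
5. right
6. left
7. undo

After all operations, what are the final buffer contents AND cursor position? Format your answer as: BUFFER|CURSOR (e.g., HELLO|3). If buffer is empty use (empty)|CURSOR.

After op 1 (home): buf='QSTOOD' cursor=0
After op 2 (insert('L')): buf='LQSTOOD' cursor=1
After op 3 (right): buf='LQSTOOD' cursor=2
After op 4 (delete): buf='LQTOOD' cursor=2
After op 5 (right): buf='LQTOOD' cursor=3
After op 6 (left): buf='LQTOOD' cursor=2
After op 7 (undo): buf='LQSTOOD' cursor=2

Answer: LQSTOOD|2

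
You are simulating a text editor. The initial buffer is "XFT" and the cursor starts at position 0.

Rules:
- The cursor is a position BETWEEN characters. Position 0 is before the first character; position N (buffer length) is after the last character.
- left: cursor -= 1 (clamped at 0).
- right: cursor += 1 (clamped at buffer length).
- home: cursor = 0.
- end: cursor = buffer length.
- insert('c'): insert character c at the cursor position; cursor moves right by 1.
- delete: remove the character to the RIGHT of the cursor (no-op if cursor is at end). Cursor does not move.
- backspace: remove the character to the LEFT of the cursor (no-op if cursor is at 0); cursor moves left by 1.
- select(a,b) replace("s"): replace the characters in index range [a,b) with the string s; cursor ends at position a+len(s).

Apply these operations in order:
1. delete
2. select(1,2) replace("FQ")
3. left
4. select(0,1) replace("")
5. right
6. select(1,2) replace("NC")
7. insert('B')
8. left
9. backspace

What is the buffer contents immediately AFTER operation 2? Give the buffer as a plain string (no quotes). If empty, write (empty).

After op 1 (delete): buf='FT' cursor=0
After op 2 (select(1,2) replace("FQ")): buf='FFQ' cursor=3

Answer: FFQ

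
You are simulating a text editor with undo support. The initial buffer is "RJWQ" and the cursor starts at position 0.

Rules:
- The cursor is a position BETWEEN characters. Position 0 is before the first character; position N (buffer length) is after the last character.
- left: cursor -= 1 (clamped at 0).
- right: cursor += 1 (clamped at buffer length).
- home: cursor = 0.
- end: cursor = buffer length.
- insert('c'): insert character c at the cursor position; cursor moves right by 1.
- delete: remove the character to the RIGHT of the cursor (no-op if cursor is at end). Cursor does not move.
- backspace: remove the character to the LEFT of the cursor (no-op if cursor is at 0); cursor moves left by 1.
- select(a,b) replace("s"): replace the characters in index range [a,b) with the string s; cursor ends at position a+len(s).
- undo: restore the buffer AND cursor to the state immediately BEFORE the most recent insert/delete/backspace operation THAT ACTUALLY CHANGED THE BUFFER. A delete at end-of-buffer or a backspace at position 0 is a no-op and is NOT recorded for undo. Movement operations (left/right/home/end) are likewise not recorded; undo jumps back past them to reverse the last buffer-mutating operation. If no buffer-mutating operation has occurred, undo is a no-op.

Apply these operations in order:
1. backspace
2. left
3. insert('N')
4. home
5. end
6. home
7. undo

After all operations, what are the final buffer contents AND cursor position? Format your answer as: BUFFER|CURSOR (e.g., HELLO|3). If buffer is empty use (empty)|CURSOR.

Answer: RJWQ|0

Derivation:
After op 1 (backspace): buf='RJWQ' cursor=0
After op 2 (left): buf='RJWQ' cursor=0
After op 3 (insert('N')): buf='NRJWQ' cursor=1
After op 4 (home): buf='NRJWQ' cursor=0
After op 5 (end): buf='NRJWQ' cursor=5
After op 6 (home): buf='NRJWQ' cursor=0
After op 7 (undo): buf='RJWQ' cursor=0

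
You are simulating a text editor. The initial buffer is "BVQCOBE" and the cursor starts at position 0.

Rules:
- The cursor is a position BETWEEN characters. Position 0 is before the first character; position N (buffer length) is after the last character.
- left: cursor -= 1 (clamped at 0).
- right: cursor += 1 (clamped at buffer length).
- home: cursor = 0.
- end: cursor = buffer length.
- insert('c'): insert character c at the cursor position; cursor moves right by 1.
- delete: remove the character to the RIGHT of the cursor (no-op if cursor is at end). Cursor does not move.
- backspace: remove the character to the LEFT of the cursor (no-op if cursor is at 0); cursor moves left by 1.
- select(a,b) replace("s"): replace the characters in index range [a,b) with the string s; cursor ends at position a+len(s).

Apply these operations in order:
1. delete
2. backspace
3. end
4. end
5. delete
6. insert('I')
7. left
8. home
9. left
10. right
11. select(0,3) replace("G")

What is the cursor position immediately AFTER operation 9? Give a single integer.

Answer: 0

Derivation:
After op 1 (delete): buf='VQCOBE' cursor=0
After op 2 (backspace): buf='VQCOBE' cursor=0
After op 3 (end): buf='VQCOBE' cursor=6
After op 4 (end): buf='VQCOBE' cursor=6
After op 5 (delete): buf='VQCOBE' cursor=6
After op 6 (insert('I')): buf='VQCOBEI' cursor=7
After op 7 (left): buf='VQCOBEI' cursor=6
After op 8 (home): buf='VQCOBEI' cursor=0
After op 9 (left): buf='VQCOBEI' cursor=0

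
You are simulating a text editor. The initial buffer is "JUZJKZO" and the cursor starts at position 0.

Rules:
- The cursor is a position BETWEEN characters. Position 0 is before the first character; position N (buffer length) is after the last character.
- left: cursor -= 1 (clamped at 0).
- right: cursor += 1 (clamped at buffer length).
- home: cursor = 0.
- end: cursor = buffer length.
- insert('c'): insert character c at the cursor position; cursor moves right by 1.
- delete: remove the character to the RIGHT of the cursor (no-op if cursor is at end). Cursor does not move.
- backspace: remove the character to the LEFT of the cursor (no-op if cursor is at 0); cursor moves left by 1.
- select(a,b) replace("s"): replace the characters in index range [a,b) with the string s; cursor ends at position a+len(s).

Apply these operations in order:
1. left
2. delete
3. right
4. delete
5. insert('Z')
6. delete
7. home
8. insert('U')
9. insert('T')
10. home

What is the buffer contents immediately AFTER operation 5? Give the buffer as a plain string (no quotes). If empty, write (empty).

After op 1 (left): buf='JUZJKZO' cursor=0
After op 2 (delete): buf='UZJKZO' cursor=0
After op 3 (right): buf='UZJKZO' cursor=1
After op 4 (delete): buf='UJKZO' cursor=1
After op 5 (insert('Z')): buf='UZJKZO' cursor=2

Answer: UZJKZO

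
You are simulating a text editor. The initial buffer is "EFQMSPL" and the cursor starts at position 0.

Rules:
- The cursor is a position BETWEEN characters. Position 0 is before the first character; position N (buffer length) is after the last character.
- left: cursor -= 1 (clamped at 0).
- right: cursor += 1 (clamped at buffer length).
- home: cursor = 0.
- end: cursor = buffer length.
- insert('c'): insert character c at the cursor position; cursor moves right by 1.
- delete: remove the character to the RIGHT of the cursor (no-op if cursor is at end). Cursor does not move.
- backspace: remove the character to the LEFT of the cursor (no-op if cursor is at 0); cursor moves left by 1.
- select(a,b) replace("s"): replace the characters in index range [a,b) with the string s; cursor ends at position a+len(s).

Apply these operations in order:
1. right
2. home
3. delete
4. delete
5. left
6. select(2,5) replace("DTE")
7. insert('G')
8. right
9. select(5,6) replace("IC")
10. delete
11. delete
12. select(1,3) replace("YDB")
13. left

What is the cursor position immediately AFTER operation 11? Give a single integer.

After op 1 (right): buf='EFQMSPL' cursor=1
After op 2 (home): buf='EFQMSPL' cursor=0
After op 3 (delete): buf='FQMSPL' cursor=0
After op 4 (delete): buf='QMSPL' cursor=0
After op 5 (left): buf='QMSPL' cursor=0
After op 6 (select(2,5) replace("DTE")): buf='QMDTE' cursor=5
After op 7 (insert('G')): buf='QMDTEG' cursor=6
After op 8 (right): buf='QMDTEG' cursor=6
After op 9 (select(5,6) replace("IC")): buf='QMDTEIC' cursor=7
After op 10 (delete): buf='QMDTEIC' cursor=7
After op 11 (delete): buf='QMDTEIC' cursor=7

Answer: 7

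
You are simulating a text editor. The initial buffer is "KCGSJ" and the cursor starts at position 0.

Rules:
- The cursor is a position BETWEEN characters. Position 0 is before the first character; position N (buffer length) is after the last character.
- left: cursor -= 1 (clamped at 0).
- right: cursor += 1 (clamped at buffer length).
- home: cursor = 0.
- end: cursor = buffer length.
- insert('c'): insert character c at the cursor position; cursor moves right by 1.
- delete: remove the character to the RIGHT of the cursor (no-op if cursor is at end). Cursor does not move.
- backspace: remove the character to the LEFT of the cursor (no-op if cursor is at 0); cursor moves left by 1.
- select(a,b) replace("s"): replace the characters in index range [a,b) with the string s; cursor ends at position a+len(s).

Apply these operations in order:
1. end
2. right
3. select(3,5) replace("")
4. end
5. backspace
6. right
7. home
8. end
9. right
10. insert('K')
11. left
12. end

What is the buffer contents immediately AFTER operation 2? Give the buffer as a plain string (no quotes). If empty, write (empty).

After op 1 (end): buf='KCGSJ' cursor=5
After op 2 (right): buf='KCGSJ' cursor=5

Answer: KCGSJ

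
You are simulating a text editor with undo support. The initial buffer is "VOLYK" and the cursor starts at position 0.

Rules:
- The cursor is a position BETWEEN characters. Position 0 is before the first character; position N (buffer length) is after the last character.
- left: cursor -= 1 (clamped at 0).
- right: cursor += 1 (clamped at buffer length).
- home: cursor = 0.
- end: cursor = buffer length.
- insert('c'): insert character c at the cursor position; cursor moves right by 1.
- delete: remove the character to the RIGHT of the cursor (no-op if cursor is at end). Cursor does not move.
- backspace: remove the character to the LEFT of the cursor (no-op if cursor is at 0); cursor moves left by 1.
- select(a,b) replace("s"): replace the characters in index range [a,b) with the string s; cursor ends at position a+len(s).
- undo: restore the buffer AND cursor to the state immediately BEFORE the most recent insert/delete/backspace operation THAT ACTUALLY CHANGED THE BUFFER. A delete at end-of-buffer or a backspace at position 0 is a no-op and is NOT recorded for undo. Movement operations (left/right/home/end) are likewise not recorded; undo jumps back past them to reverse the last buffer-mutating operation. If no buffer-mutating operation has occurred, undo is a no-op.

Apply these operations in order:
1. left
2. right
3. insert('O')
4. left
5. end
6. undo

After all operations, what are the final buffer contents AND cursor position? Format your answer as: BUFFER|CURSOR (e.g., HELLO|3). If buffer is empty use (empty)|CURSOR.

After op 1 (left): buf='VOLYK' cursor=0
After op 2 (right): buf='VOLYK' cursor=1
After op 3 (insert('O')): buf='VOOLYK' cursor=2
After op 4 (left): buf='VOOLYK' cursor=1
After op 5 (end): buf='VOOLYK' cursor=6
After op 6 (undo): buf='VOLYK' cursor=1

Answer: VOLYK|1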